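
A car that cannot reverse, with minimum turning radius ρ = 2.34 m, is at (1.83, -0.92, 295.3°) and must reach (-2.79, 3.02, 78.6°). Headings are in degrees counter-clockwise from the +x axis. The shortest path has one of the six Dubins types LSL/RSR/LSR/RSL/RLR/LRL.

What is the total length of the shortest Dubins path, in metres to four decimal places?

13.3326 m

Let ψ = atan2(Δy, Δx) = atan2(3.94, -4.62) = 139.5420° be the start→goal bearing.
Normalize: d = |goal − start| / ρ = 6.071903/2.34 = 2.594830, α = (θ_start − ψ) mod 360° = 155.7580° = 2.718490 rad, β = (θ_goal − ψ) mod 360° = 299.0580° = 5.219547 rad.
Common terms: sin α = 0.410591, cos α = -0.911819, sin β = -0.874128, cos β = 0.485695, cos(α−β) = -0.801776, d² = 6.733143. Work in radians in the unit-radius frame; every candidate has L = ρ·(t + p + q).
LSL: p² = 2 + d² − 2cos(α−β) + 2d(sin α − sin β) = 17.003955; p = √p² = 4.123585; φ = atan2(cos β − cos α, d + sin α − sin β) = 0.345756 rad; t = (φ − α) mod 2π = 3.910451 rad, q = (β − φ) mod 2π = 4.873791 rad → L = 2.34·(3.910451 + 4.123585 + 4.873791) = 2.34·12.907827 = 30.204316 m
RSR: p² = 2 + d² − 2cos(α−β) + 2d(sin β − sin α) = 3.669435; p = √p² = 1.915577; φ = atan2(cos α − cos β, d − sin α + sin β) = -0.817668 rad; t = (α − φ) mod 2π = 3.536158 rad, q = (φ − β) mod 2π = 0.245971 rad → L = 2.34·(3.536158 + 1.915577 + 0.245971) = 2.34·5.697705 = 13.332631 m
LSR: p² = d² − 2 + 2cos(α−β) + 2d(sin α + sin β) = 0.723993; p = √p² = 0.850878; φ = atan2(−cos α − cos β, d + sin α + sin β) − atan2(−2, p) = 1.365889 rad; t = (φ − α) mod 2π = 4.930584 rad, q = (φ − β) mod 2π = 2.429528 rad → L = 2.34·(4.930584 + 0.850878 + 2.429528) = 2.34·8.210990 = 19.213716 m
RSL: p² = d² − 2 + 2cos(α−β) − 2d(sin α + sin β) = 5.535192; p = √p² = 2.352699; φ = atan2(cos α + cos β, d − sin α − sin β) − atan2(2, p) = -0.842984 rad; t = (α − φ) mod 2π = 3.561474 rad, q = (β − φ) mod 2π = 6.062531 rad → L = 2.34·(3.561474 + 2.352699 + 6.062531) = 2.34·11.976704 = 28.025488 m
RLR: c = (6 − d² + 2cos(α−β) + 2d(sin α − sin β))/8 = 0.541321; p = 2π − arccos c = 5.284396 rad; φ = atan2(cos α − cos β, d − sin α + sin β) = -0.817668 rad; t = (α − φ + p/2) mod 2π = 6.178356 rad, q = (α − β − t + p) mod 2π = 2.888169 rad → L = 2.34·(6.178356 + 5.284396 + 2.888169) = 2.34·14.350920 = 33.581154 m
LRL: c = (6 − d² + 2cos(α−β) − 2d(sin α − sin β))/8 = -1.125494, |c| > 1 → infeasible
Shortest: RSR with L = 13.332631 m ≈ 13.3326 m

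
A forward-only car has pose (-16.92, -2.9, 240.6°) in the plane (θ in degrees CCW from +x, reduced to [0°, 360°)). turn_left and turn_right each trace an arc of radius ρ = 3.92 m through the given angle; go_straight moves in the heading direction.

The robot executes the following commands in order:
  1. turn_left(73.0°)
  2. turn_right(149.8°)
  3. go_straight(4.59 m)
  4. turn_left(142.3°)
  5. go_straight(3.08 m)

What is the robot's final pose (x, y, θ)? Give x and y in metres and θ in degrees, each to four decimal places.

set_pose: (x, y, θ) = (-16.9200, -2.9000, 240.6000°), ρ = 3.92
turn_left(73.0°): centre at ρ to the left, rotate +73.0° → (-16.3436, -7.5277, 313.6000°)
turn_right(149.8°): centre at ρ to the right, rotate −149.8° → (-20.2760, -13.9953, 163.8000°)
go_straight(4.59): x += 4.59·cos θ, y += 4.59·sin θ → (-24.6837, -12.7147, 163.8000°)
turn_left(142.3°): centre at ρ to the left, rotate +142.3° → (-28.9447, -18.7887, 306.1000°)
go_straight(3.08): x += 3.08·cos θ, y += 3.08·sin θ → (-27.1300, -21.2774, 306.1000°)

(-27.1300, -21.2774, 306.1000°)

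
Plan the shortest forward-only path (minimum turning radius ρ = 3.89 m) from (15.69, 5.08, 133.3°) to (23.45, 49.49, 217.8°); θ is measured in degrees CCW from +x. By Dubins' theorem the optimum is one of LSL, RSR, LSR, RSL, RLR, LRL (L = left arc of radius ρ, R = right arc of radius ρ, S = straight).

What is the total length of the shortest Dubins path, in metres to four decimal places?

53.1963 m

Let ψ = atan2(Δy, Δx) = atan2(44.41, 7.76) = 80.0885° be the start→goal bearing.
Normalize: d = |goal − start| / ρ = 45.082876/3.89 = 11.589428, α = (θ_start − ψ) mod 360° = 53.2115° = 0.928717 rad, β = (θ_goal − ψ) mod 360° = 137.7115° = 2.403520 rad.
Common terms: sin α = 0.800852, cos α = 0.598862, sin β = 0.672864, cos β = -0.739767, cos(α−β) = 0.095846, d² = 134.314847. Work in radians in the unit-radius frame; every candidate has L = ρ·(t + p + q).
LSL: p² = 2 + d² − 2cos(α−β) + 2d(sin α − sin β) = 139.089780; p = √p² = 11.793633; φ = atan2(cos β − cos α, d + sin α − sin β) = -0.113750 rad; t = (φ − α) mod 2π = 5.240719 rad, q = (β − φ) mod 2π = 2.517269 rad → L = 3.89·(5.240719 + 11.793633 + 2.517269) = 3.89·19.551622 = 76.055808 m
RSR: p² = 2 + d² − 2cos(α−β) + 2d(sin β − sin α) = 133.156531; p = √p² = 11.539347; φ = atan2(cos α − cos β, d − sin α + sin β) = 0.116267 rad; t = (α − φ) mod 2π = 0.812449 rad, q = (φ − β) mod 2π = 3.995933 rad → L = 3.89·(0.812449 + 11.539347 + 3.995933) = 3.89·16.347729 = 63.592667 m
LSR: p² = d² − 2 + 2cos(α−β) + 2d(sin α + sin β) = 166.665580; p = √p² = 12.909902; φ = atan2(−cos α − cos β, d + sin α + sin β) − atan2(−2, p) = 0.164484 rad; t = (φ − α) mod 2π = 5.518953 rad, q = (φ − β) mod 2π = 4.044150 rad → L = 3.89·(5.518953 + 12.909902 + 4.044150) = 3.89·22.473005 = 87.419989 m
RSL: p² = d² − 2 + 2cos(α−β) − 2d(sin α + sin β) = 98.347498; p = √p² = 9.917031; φ = atan2(cos α + cos β, d − sin α − sin β) − atan2(2, p) = -0.212932 rad; t = (α − φ) mod 2π = 1.141649 rad, q = (β − φ) mod 2π = 2.616452 rad → L = 3.89·(1.141649 + 9.917031 + 2.616452) = 3.89·13.675132 = 53.196262 m
RLR: c = (6 − d² + 2cos(α−β) + 2d(sin α − sin β))/8 = -15.644566, |c| > 1 → infeasible
LRL: c = (6 − d² + 2cos(α−β) − 2d(sin α − sin β))/8 = -16.386223, |c| > 1 → infeasible
Shortest: RSL with L = 53.196262 m ≈ 53.1963 m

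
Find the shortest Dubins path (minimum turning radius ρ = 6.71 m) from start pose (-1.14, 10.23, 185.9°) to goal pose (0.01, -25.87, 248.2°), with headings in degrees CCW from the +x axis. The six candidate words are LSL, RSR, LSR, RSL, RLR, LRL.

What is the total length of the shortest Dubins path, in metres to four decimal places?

Let ψ = atan2(Δy, Δx) = atan2(-36.10, 1.15) = -88.1754° be the start→goal bearing.
Normalize: d = |goal − start| / ρ = 36.118313/6.71 = 5.382759, α = (θ_start − ψ) mod 360° = 274.0754° = 4.783518 rad, β = (θ_goal − ψ) mod 360° = 336.3754° = 5.870858 rad.
Common terms: sin α = -0.997471, cos α = 0.071069, sin β = -0.400742, cos β = 0.916191, cos(α−β) = 0.464842, d² = 28.974094. Work in radians in the unit-radius frame; every candidate has L = ρ·(t + p + q).
LSL: p² = 2 + d² − 2cos(α−β) + 2d(sin α − sin β) = 23.620313; p = √p² = 4.860073; φ = atan2(cos β − cos α, d + sin α − sin β) = 0.174779 rad; t = (φ − α) mod 2π = 1.674446 rad, q = (β − φ) mod 2π = 5.696079 rad → L = 6.71·(1.674446 + 4.860073 + 5.696079) = 6.71·12.230599 = 82.067318 m
RSR: p² = 2 + d² − 2cos(α−β) + 2d(sin β − sin α) = 36.468507; p = √p² = 6.038916; φ = atan2(cos α − cos β, d − sin α + sin β) = -0.140407 rad; t = (α − φ) mod 2π = 4.923925 rad, q = (φ − β) mod 2π = 0.271920 rad → L = 6.71·(4.923925 + 6.038916 + 0.271920) = 6.71·11.234761 = 75.385248 m
LSR: p² = d² − 2 + 2cos(α−β) + 2d(sin α + sin β) = 12.851283; p = √p² = 3.584869; φ = atan2(−cos α − cos β, d + sin α + sin β) − atan2(−2, p) = 0.266008 rad; t = (φ − α) mod 2π = 1.765675 rad, q = (φ − β) mod 2π = 0.678335 rad → L = 6.71·(1.765675 + 3.584869 + 0.678335) = 6.71·6.028878 = 40.453771 m
RSL: p² = d² − 2 + 2cos(α−β) − 2d(sin α + sin β) = 42.956273; p = √p² = 6.554104; φ = atan2(cos α + cos β, d − sin α − sin β) − atan2(2, p) = -0.151600 rad; t = (α − φ) mod 2π = 4.935118 rad, q = (β − φ) mod 2π = 6.022458 rad → L = 6.71·(4.935118 + 6.554104 + 6.022458) = 6.71·17.511680 = 117.503375 m
RLR: c = (6 − d² + 2cos(α−β) + 2d(sin α − sin β))/8 = -3.558563, |c| > 1 → infeasible
LRL: c = (6 − d² + 2cos(α−β) − 2d(sin α − sin β))/8 = -1.952539, |c| > 1 → infeasible
Shortest: LSR with L = 40.453771 m ≈ 40.4538 m

40.4538 m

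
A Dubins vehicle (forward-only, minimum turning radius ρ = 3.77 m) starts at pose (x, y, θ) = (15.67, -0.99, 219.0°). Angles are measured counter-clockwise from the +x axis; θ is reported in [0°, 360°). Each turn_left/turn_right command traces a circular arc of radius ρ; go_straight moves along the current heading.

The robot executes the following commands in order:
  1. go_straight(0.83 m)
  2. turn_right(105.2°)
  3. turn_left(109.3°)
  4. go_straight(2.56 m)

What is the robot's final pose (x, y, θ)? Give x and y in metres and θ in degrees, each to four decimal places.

(1.3085, -0.6217, 223.1000°)

set_pose: (x, y, θ) = (15.6700, -0.9900, 219.0000°), ρ = 3.77
go_straight(0.83): x += 0.83·cos θ, y += 0.83·sin θ → (15.0250, -1.5123, 219.0000°)
turn_right(105.2°): centre at ρ to the right, rotate −105.2° → (9.2030, -0.1039, 113.8000°)
turn_left(109.3°): centre at ρ to the left, rotate +109.3° → (3.1777, 1.1275, 223.1000°)
go_straight(2.56): x += 2.56·cos θ, y += 2.56·sin θ → (1.3085, -0.6217, 223.1000°)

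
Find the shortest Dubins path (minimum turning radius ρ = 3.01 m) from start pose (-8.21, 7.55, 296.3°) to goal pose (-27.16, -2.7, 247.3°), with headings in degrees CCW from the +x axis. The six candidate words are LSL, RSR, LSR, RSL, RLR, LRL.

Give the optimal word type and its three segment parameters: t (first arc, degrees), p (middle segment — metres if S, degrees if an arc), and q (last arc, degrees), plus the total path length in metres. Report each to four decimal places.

Let ψ = atan2(Δy, Δx) = atan2(-10.25, -18.95) = -151.5912° be the start→goal bearing.
Normalize: d = |goal − start| / ρ = 21.544489/3.01 = 7.157637, α = (θ_start − ψ) mod 360° = 87.8912° = 1.533990 rad, β = (θ_goal − ψ) mod 360° = 38.8912° = 0.678779 rad.
Common terms: sin α = 0.999323, cos α = 0.036798, sin β = 0.627843, cos β = 0.778340, cos(α−β) = 0.656059, d² = 51.231774. Work in radians in the unit-radius frame; every candidate has L = ρ·(t + p + q).
LSL: p² = 2 + d² − 2cos(α−β) + 2d(sin α − sin β) = 57.237489; p = √p² = 7.565546; φ = atan2(cos β − cos α, d + sin α − sin β) = 0.098173 rad; t = (φ − α) mod 2π = 4.847368 rad, q = (β − φ) mod 2π = 0.580606 rad → L = 3.01·(4.847368 + 7.565546 + 0.580606) = 3.01·12.993520 = 39.110496 m
RSR: p² = 2 + d² − 2cos(α−β) + 2d(sin β − sin α) = 46.601824; p = √p² = 6.826553; φ = atan2(cos α − cos β, d − sin α + sin β) = -0.108841 rad; t = (α − φ) mod 2π = 1.642831 rad, q = (φ − β) mod 2π = 5.495565 rad → L = 3.01·(1.642831 + 6.826553 + 5.495565) = 3.01·13.964950 = 42.034498 m
LSR: p² = d² − 2 + 2cos(α−β) + 2d(sin α + sin β) = 73.837220; p = √p² = 8.592859; φ = atan2(−cos α − cos β, d + sin α + sin β) − atan2(−2, p) = 0.136155 rad; t = (φ − α) mod 2π = 4.885350 rad, q = (φ − β) mod 2π = 5.740562 rad → L = 3.01·(4.885350 + 8.592859 + 5.740562) = 3.01·19.218771 = 57.848500 m
RSL: p² = d² − 2 + 2cos(α−β) − 2d(sin α + sin β) = 27.250565; p = √p² = 5.220207; φ = atan2(cos α + cos β, d − sin α − sin β) − atan2(2, p) = -0.219540 rad; t = (α − φ) mod 2π = 1.753530 rad, q = (β − φ) mod 2π = 0.898319 rad → L = 3.01·(1.753530 + 5.220207 + 0.898319) = 3.01·7.872056 = 23.694888 m
RLR: c = (6 − d² + 2cos(α−β) + 2d(sin α − sin β))/8 = -4.825228, |c| > 1 → infeasible
LRL: c = (6 − d² + 2cos(α−β) − 2d(sin α − sin β))/8 = -6.154686, |c| > 1 → infeasible
Shortest: RSL with L = 23.694888 m ≈ 23.6949 m
Convert RSL to answer units (arcs ×180/π): t = 1.753530·180/π = 100.4699°, p = ρ·p = 3.01·5.220207 = 15.7128 m, q = 0.898319·180/π = 51.4699°, L = 23.6949 m.

RSL: t = 100.4699°, p = 15.7128 m, q = 51.4699°, L = 23.6949 m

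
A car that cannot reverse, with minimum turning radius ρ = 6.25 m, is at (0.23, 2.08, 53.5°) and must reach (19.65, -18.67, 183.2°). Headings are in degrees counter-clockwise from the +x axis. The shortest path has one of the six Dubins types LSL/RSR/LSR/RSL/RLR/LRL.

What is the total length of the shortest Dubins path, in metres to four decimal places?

42.8359 m

Let ψ = atan2(Δy, Δx) = atan2(-20.75, 19.42) = -46.8963° be the start→goal bearing.
Normalize: d = |goal − start| / ρ = 28.420044/6.25 = 4.547207, α = (θ_start − ψ) mod 360° = 100.3963° = 1.752247 rad, β = (θ_goal − ψ) mod 360° = 230.0963° = 4.015939 rad.
Common terms: sin α = 0.983583, cos α = -0.180456, sin β = -0.767124, cos β = -0.641499, cos(α−β) = -0.638768, d² = 20.677092. Work in radians in the unit-radius frame; every candidate has L = ρ·(t + p + q).
LSL: p² = 2 + d² − 2cos(α−β) + 2d(sin α − sin β) = 39.876283; p = √p² = 6.314767; φ = atan2(cos β − cos α, d + sin α − sin β) = -0.073075 rad; t = (φ − α) mod 2π = 4.457864 rad, q = (β − φ) mod 2π = 4.089014 rad → L = 6.25·(4.457864 + 6.314767 + 4.089014) = 6.25·14.861644 = 92.885277 m
RSR: p² = 2 + d² − 2cos(α−β) + 2d(sin β − sin α) = 8.032972; p = √p² = 2.834250; φ = atan2(cos α − cos β, d − sin α + sin β) = 0.163394 rad; t = (α − φ) mod 2π = 1.588852 rad, q = (φ − β) mod 2π = 2.430641 rad → L = 6.25·(1.588852 + 2.834250 + 2.430641) = 6.25·6.853743 = 42.835895 m
LSR: p² = d² − 2 + 2cos(α−β) + 2d(sin α + sin β) = 19.368124; p = √p² = 4.400923; φ = atan2(−cos α − cos β, d + sin α + sin β) − atan2(−2, p) = 0.597413 rad; t = (φ − α) mod 2π = 5.128352 rad, q = (φ − β) mod 2π = 2.864660 rad → L = 6.25·(5.128352 + 4.400923 + 2.864660) = 6.25·12.393934 = 77.462088 m
RSL: p² = d² − 2 + 2cos(α−β) − 2d(sin α + sin β) = 15.430989; p = √p² = 3.928230; φ = atan2(cos α + cos β, d − sin α − sin β) − atan2(2, p) = -0.658493 rad; t = (α − φ) mod 2π = 2.410740 rad, q = (β − φ) mod 2π = 4.674432 rad → L = 6.25·(2.410740 + 3.928230 + 4.674432) = 6.25·11.013401 = 68.833758 m
RLR: c = (6 − d² + 2cos(α−β) + 2d(sin α − sin β))/8 = -0.004122; p = 2π − arccos c = 4.708267 rad; φ = atan2(cos α − cos β, d − sin α + sin β) = 0.163394 rad; t = (α − φ + p/2) mod 2π = 3.942986 rad, q = (α − β − t + p) mod 2π = 4.784775 rad → L = 6.25·(3.942986 + 4.708267 + 4.784775) = 6.25·13.436028 = 83.975176 m
LRL: c = (6 − d² + 2cos(α−β) − 2d(sin α − sin β))/8 = -3.984535, |c| > 1 → infeasible
Shortest: RSR with L = 42.835895 m ≈ 42.8359 m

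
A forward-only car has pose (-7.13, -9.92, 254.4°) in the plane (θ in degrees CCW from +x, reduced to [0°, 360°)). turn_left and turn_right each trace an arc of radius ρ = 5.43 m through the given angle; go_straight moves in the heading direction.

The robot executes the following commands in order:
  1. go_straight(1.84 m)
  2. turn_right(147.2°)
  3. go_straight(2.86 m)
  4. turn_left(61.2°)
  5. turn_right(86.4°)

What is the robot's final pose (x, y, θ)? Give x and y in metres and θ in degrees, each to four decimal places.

(-27.2683, 0.6826, 82.0000°)

set_pose: (x, y, θ) = (-7.1300, -9.9200, 254.4000°), ρ = 5.43
go_straight(1.84): x += 1.84·cos θ, y += 1.84·sin θ → (-7.6248, -11.6922, 254.4000°)
turn_right(147.2°): centre at ρ to the right, rotate −147.2° → (-18.0419, -11.8377, 107.2000°)
go_straight(2.86): x += 2.86·cos θ, y += 2.86·sin θ → (-18.8877, -9.1056, 107.2000°)
turn_left(61.2°): centre at ρ to the left, rotate +61.2° → (-22.9830, -5.3922, 168.4000°)
turn_right(86.4°): centre at ρ to the right, rotate −86.4° → (-27.2683, 0.6826, 82.0000°)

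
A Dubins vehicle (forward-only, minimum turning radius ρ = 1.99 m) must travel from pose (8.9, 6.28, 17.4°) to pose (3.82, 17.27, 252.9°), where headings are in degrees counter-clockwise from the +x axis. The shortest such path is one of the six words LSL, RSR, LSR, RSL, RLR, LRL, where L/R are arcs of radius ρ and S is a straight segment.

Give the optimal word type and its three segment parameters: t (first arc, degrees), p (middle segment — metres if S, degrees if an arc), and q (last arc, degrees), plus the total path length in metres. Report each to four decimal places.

Let ψ = atan2(Δy, Δx) = atan2(10.99, -5.08) = 114.8082° be the start→goal bearing.
Normalize: d = |goal − start| / ρ = 12.107291/1.99 = 6.084066, α = (θ_start − ψ) mod 360° = 262.5918° = 4.583092 rad, β = (θ_goal − ψ) mod 360° = 138.0918° = 2.410157 rad.
Common terms: sin α = -0.991653, cos α = -0.128937, sin β = 0.667939, cos β = -0.744216, cos(α−β) = -0.566406, d² = 37.015858. Work in radians in the unit-radius frame; every candidate has L = ρ·(t + p + q).
LSL: p² = 2 + d² − 2cos(α−β) + 2d(sin α − sin β) = 19.954540; p = √p² = 4.467050; φ = atan2(cos β − cos α, d + sin α − sin β) = -0.138176 rad; t = (φ − α) mod 2π = 1.561917 rad, q = (β − φ) mod 2π = 2.548333 rad → L = 1.99·(1.561917 + 4.467050 + 2.548333) = 1.99·8.577301 = 17.068829 m
RSR: p² = 2 + d² − 2cos(α−β) + 2d(sin β − sin α) = 60.342801; p = √p² = 7.768063; φ = atan2(cos α − cos β, d − sin α + sin β) = 0.079289 rad; t = (α − φ) mod 2π = 4.503802 rad, q = (φ − β) mod 2π = 3.952318 rad → L = 1.99·(4.503802 + 7.768063 + 3.952318) = 1.99·16.224183 = 32.286124 m
LSR: p² = d² − 2 + 2cos(α−β) + 2d(sin α + sin β) = 29.944054; p = √p² = 5.472116; φ = atan2(−cos α − cos β, d + sin α + sin β) − atan2(−2, p) = 0.500841 rad; t = (φ − α) mod 2π = 2.200935 rad, q = (φ − β) mod 2π = 4.373870 rad → L = 1.99·(2.200935 + 5.472116 + 4.373870) = 1.99·12.046921 = 23.973373 m
RSL: p² = d² − 2 + 2cos(α−β) − 2d(sin α + sin β) = 37.822037; p = √p² = 6.149962; φ = atan2(cos α + cos β, d − sin α − sin β) − atan2(2, p) = -0.449848 rad; t = (α − φ) mod 2π = 5.032940 rad, q = (β − φ) mod 2π = 2.860005 rad → L = 1.99·(5.032940 + 6.149962 + 2.860005) = 1.99·14.042907 = 27.945384 m
RLR: c = (6 − d² + 2cos(α−β) + 2d(sin α − sin β))/8 = -6.542850, |c| > 1 → infeasible
LRL: c = (6 − d² + 2cos(α−β) − 2d(sin α − sin β))/8 = -1.494317, |c| > 1 → infeasible
Shortest: LSL with L = 17.068829 m ≈ 17.0688 m
Convert LSL to answer units (arcs ×180/π): t = 1.561917·180/π = 89.4913°, p = ρ·p = 1.99·4.467050 = 8.8894 m, q = 2.548333·180/π = 146.0087°, L = 17.0688 m.

LSL: t = 89.4913°, p = 8.8894 m, q = 146.0087°, L = 17.0688 m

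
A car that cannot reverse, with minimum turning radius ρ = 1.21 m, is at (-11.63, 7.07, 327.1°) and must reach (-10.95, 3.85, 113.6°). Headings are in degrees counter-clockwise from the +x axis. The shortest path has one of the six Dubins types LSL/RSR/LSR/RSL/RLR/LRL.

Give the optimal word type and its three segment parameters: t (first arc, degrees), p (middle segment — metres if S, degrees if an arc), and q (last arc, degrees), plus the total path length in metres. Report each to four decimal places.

RSR: t = 2.2083°, p = 2.9900 m, q = 211.2917°, L = 7.4988 m

Let ψ = atan2(Δy, Δx) = atan2(-3.22, 0.68) = -78.0755° be the start→goal bearing.
Normalize: d = |goal − start| / ρ = 3.291018/1.21 = 2.719850, α = (θ_start − ψ) mod 360° = 45.1755° = 0.788461 rad, β = (θ_goal − ψ) mod 360° = 191.6755° = 3.345368 rad.
Common terms: sin α = 0.709269, cos α = 0.704938, sin β = -0.202368, cos β = -0.979310, cos(α−β) = -0.833886, d² = 7.397582. Work in radians in the unit-radius frame; every candidate has L = ρ·(t + p + q).
LSL: p² = 2 + d² − 2cos(α−β) + 2d(sin α − sin β) = 16.024386; p = √p² = 4.003047; φ = atan2(cos β − cos α, d + sin α − sin β) = -0.434262 rad; t = (φ − α) mod 2π = 5.060462 rad, q = (β − φ) mod 2π = 3.779631 rad → L = 1.21·(5.060462 + 4.003047 + 3.779631) = 1.21·12.843140 = 15.540199 m
RSR: p² = 2 + d² − 2cos(α−β) + 2d(sin β − sin α) = 6.106321; p = √p² = 2.471097; φ = atan2(cos α − cos β, d − sin α + sin β) = 0.749918 rad; t = (α − φ) mod 2π = 0.038543 rad, q = (φ − β) mod 2π = 3.687735 rad → L = 1.21·(0.038543 + 2.471097 + 3.687735) = 1.21·6.197375 = 7.498824 m
LSR: p² = d² − 2 + 2cos(α−β) + 2d(sin α + sin β) = 6.487199; p = √p² = 2.546998; φ = atan2(−cos α − cos β, d + sin α + sin β) − atan2(−2, p) = 0.750501 rad; t = (φ − α) mod 2π = 6.245226 rad, q = (φ − β) mod 2π = 3.688318 rad → L = 1.21·(6.245226 + 2.546998 + 3.688318) = 1.21·12.480542 = 15.101456 m
RSL: p² = d² − 2 + 2cos(α−β) − 2d(sin α + sin β) = 0.972422; p = √p² = 0.986115; φ = atan2(cos α + cos β, d − sin α − sin β) − atan2(2, p) = -1.236073 rad; t = (α − φ) mod 2π = 2.024534 rad, q = (β − φ) mod 2π = 4.581442 rad → L = 1.21·(2.024534 + 0.986115 + 4.581442) = 1.21·7.592090 = 9.186429 m
RLR: c = (6 − d² + 2cos(α−β) + 2d(sin α − sin β))/8 = 0.236710; p = 2π − arccos c = 4.951367 rad; φ = atan2(cos α − cos β, d − sin α + sin β) = 0.749918 rad; t = (α − φ + p/2) mod 2π = 2.514226 rad, q = (α − β − t + p) mod 2π = 6.163419 rad → L = 1.21·(2.514226 + 4.951367 + 6.163419) = 1.21·13.629012 = 16.491104 m
LRL: c = (6 − d² + 2cos(α−β) − 2d(sin α − sin β))/8 = -1.003048, |c| > 1 → infeasible
Shortest: RSR with L = 7.498824 m ≈ 7.4988 m
Convert RSR to answer units (arcs ×180/π): t = 0.038543·180/π = 2.2083°, p = ρ·p = 1.21·2.471097 = 2.9900 m, q = 3.687735·180/π = 211.2917°, L = 7.4988 m.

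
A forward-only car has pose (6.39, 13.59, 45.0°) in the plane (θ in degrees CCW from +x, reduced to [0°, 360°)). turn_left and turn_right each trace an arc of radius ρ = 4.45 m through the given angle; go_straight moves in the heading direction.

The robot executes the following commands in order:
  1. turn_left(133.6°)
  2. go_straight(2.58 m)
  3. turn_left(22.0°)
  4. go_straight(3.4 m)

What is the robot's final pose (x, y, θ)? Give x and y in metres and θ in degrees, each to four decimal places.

set_pose: (x, y, θ) = (6.3900, 13.5900, 45.0000°), ρ = 4.45
turn_left(133.6°): centre at ρ to the left, rotate +133.6° → (3.3521, 21.1853, 178.6000°)
go_straight(2.58): x += 2.58·cos θ, y += 2.58·sin θ → (0.7729, 21.2483, 178.6000°)
turn_left(22.0°): centre at ρ to the left, rotate +22.0° → (-0.9016, 20.9651, 200.6000°)
go_straight(3.4): x += 3.4·cos θ, y += 3.4·sin θ → (-4.0842, 19.7689, 200.6000°)

(-4.0842, 19.7689, 200.6000°)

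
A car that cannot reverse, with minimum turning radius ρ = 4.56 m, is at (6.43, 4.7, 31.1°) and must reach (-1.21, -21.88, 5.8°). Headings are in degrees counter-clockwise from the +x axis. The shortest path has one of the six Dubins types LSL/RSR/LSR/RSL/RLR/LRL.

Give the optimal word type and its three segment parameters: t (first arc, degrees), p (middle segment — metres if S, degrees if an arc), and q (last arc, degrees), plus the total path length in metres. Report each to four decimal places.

RSL: t = 176.8849°, p = 18.8460 m, q = 151.5849°, L = 44.9880 m

Let ψ = atan2(Δy, Δx) = atan2(-26.58, -7.64) = -106.0365° be the start→goal bearing.
Normalize: d = |goal − start| / ρ = 27.656211/4.56 = 6.064959, α = (θ_start − ψ) mod 360° = 137.1365° = 2.393483 rad, β = (θ_goal − ψ) mod 360° = 111.8365° = 1.951914 rad.
Common terms: sin α = 0.680255, cos α = -0.732976, sin β = 0.928249, cos β = -0.371959, cos(α−β) = 0.904083, d² = 36.783722. Work in radians in the unit-radius frame; every candidate has L = ρ·(t + p + q).
LSL: p² = 2 + d² − 2cos(α−β) + 2d(sin α − sin β) = 33.967401; p = √p² = 5.828156; φ = atan2(cos β − cos α, d + sin α − sin β) = 0.061983 rad; t = (φ − α) mod 2π = 3.951686 rad, q = (β − φ) mod 2π = 1.889931 rad → L = 4.56·(3.951686 + 5.828156 + 1.889931) = 4.56·11.669773 = 53.214164 m
RSR: p² = 2 + d² − 2cos(α−β) + 2d(sin β − sin α) = 39.983712; p = √p² = 6.323268; φ = atan2(cos α − cos β, d − sin α + sin β) = -0.057125 rad; t = (α − φ) mod 2π = 2.450607 rad, q = (φ − β) mod 2π = 4.274146 rad → L = 4.56·(2.450607 + 6.323268 + 4.274146) = 4.56·13.048021 = 59.498976 m
LSR: p² = d² − 2 + 2cos(α−β) + 2d(sin α + sin β) = 56.102906; p = √p² = 7.490187; φ = atan2(−cos α − cos β, d + sin α + sin β) − atan2(−2, p) = 0.403940 rad; t = (φ − α) mod 2π = 4.293642 rad, q = (φ − β) mod 2π = 4.735211 rad → L = 4.56·(4.293642 + 7.490187 + 4.735211) = 4.56·16.519040 = 75.326824 m
RSL: p² = d² − 2 + 2cos(α−β) − 2d(sin α + sin β) = 17.080868; p = √p² = 4.132901; φ = atan2(cos α + cos β, d − sin α − sin β) − atan2(2, p) = -0.693742 rad; t = (α − φ) mod 2π = 3.087224 rad, q = (β − φ) mod 2π = 2.645656 rad → L = 4.56·(3.087224 + 4.132901 + 2.645656) = 4.56·9.865781 = 44.987961 m
RLR: c = (6 − d² + 2cos(α−β) + 2d(sin α − sin β))/8 = -3.997964, |c| > 1 → infeasible
LRL: c = (6 − d² + 2cos(α−β) − 2d(sin α − sin β))/8 = -3.245925, |c| > 1 → infeasible
Shortest: RSL with L = 44.987961 m ≈ 44.9880 m
Convert RSL to answer units (arcs ×180/π): t = 3.087224·180/π = 176.8849°, p = ρ·p = 4.56·4.132901 = 18.8460 m, q = 2.645656·180/π = 151.5849°, L = 44.9880 m.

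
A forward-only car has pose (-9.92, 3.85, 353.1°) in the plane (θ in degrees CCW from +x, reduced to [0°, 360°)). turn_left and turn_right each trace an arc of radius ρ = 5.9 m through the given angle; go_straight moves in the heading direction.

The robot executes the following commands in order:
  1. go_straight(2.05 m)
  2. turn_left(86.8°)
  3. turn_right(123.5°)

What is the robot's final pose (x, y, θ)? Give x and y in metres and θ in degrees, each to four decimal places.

(8.5099, 11.6643, 316.4000°)

set_pose: (x, y, θ) = (-9.9200, 3.8500, 353.1000°), ρ = 5.9
go_straight(2.05): x += 2.05·cos θ, y += 2.05·sin θ → (-7.8848, 3.6037, 353.1000°)
turn_left(86.8°): centre at ρ to the left, rotate +86.8° → (-1.3675, 8.4263, 439.9000° ≡ 79.9000°)
turn_right(123.5°): centre at ρ to the right, rotate −123.5° → (8.5099, 11.6643, -43.6000° ≡ 316.4000°)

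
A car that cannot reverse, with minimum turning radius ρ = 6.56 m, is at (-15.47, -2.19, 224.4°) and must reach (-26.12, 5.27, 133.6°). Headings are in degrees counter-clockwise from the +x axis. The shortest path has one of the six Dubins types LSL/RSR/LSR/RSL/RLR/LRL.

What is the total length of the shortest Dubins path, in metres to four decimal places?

Let ψ = atan2(Δy, Δx) = atan2(7.46, -10.65) = 144.9899° be the start→goal bearing.
Normalize: d = |goal − start| / ρ = 13.002850/6.56 = 1.982142, α = (θ_start − ψ) mod 360° = 79.4101° = 1.385967 rad, β = (θ_goal − ψ) mod 360° = 348.6101° = 6.084394 rad.
Common terms: sin α = 0.982968, cos α = 0.183779, sin β = -0.197485, cos β = 0.980306, cos(α−β) = -0.013962, d² = 3.928886. Work in radians in the unit-radius frame; every candidate has L = ρ·(t + p + q).
LSL: p² = 2 + d² − 2cos(α−β) + 2d(sin α − sin β) = 10.636459; p = √p² = 3.261359; φ = atan2(cos β − cos α, d + sin α − sin β) = 0.246727 rad; t = (φ − α) mod 2π = 5.143946 rad, q = (β − φ) mod 2π = 5.837666 rad → L = 6.56·(5.143946 + 3.261359 + 5.837666) = 6.56·14.242970 = 93.433884 m
RSR: p² = 2 + d² − 2cos(α−β) + 2d(sin β − sin α) = 1.277161; p = √p² = 1.130115; φ = atan2(cos α − cos β, d − sin α + sin β) = -0.782169 rad; t = (α − φ) mod 2π = 2.168136 rad, q = (φ − β) mod 2π = 5.699809 rad → L = 6.56·(2.168136 + 1.130115 + 5.699809) = 6.56·8.998060 = 59.027272 m
LSR: p² = d² − 2 + 2cos(α−β) + 2d(sin α + sin β) = 5.014837; p = √p² = 2.239383; φ = atan2(−cos α − cos β, d + sin α + sin β) − atan2(−2, p) = 0.330847 rad; t = (φ − α) mod 2π = 5.228065 rad, q = (φ − β) mod 2π = 0.529639 rad → L = 6.56·(5.228065 + 2.239383 + 0.529639) = 6.56·7.997087 = 52.460891 m
RSL: p² = d² − 2 + 2cos(α−β) − 2d(sin α + sin β) = -1.212914 < 0 → infeasible
RLR: c = (6 − d² + 2cos(α−β) + 2d(sin α − sin β))/8 = 0.840355; p = 2π − arccos c = 5.710327 rad; φ = atan2(cos α − cos β, d − sin α + sin β) = -0.782169 rad; t = (α − φ + p/2) mod 2π = 5.023299 rad, q = (α − β − t + p) mod 2π = 2.271787 rad → L = 6.56·(5.023299 + 5.710327 + 2.271787) = 6.56·13.005412 = 85.315504 m
LRL: c = (6 − d² + 2cos(α−β) − 2d(sin α − sin β))/8 = -0.329557; p = 2π − arccos c = 4.376554 rad; φ = atan2(cos β − cos α, d + sin α − sin β) = 0.246727 rad; t = (φ − α + p/2) mod 2π = 1.049037 rad, q = (β − α − t + p) mod 2π = 1.742758 rad → L = 6.56·(1.049037 + 4.376554 + 1.742758) = 6.56·7.168349 = 47.024373 m
Shortest: LRL with L = 47.024373 m ≈ 47.0244 m

47.0244 m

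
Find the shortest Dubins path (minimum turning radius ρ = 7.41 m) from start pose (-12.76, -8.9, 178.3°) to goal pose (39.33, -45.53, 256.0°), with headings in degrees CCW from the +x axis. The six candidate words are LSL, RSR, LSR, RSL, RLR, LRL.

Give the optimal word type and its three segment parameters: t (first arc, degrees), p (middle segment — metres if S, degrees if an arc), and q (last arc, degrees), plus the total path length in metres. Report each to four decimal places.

Let ψ = atan2(Δy, Δx) = atan2(-36.63, 52.09) = -35.1151° be the start→goal bearing.
Normalize: d = |goal − start| / ρ = 63.679863/7.41 = 8.593774, α = (θ_start − ψ) mod 360° = 213.4151° = 3.724796 rad, β = (θ_goal − ψ) mod 360° = 291.1151° = 5.080917 rad.
Common terms: sin α = -0.550701, cos α = -0.834703, sin β = -0.932859, cos β = 0.360243, cos(α−β) = 0.213030, d² = 73.852947. Work in radians in the unit-radius frame; every candidate has L = ρ·(t + p + q).
LSL: p² = 2 + d² − 2cos(α−β) + 2d(sin α − sin β) = 81.995237; p = √p² = 9.055122; φ = atan2(cos β − cos α, d + sin α − sin β) = 0.132350 rad; t = (φ − α) mod 2π = 2.690738 rad, q = (β − φ) mod 2π = 4.948568 rad → L = 7.41·(2.690738 + 9.055122 + 4.948568) = 7.41·16.694428 = 123.705714 m
RSR: p² = 2 + d² − 2cos(α−β) + 2d(sin β − sin α) = 68.858535; p = √p² = 8.298104; φ = atan2(cos α − cos β, d − sin α + sin β) = -0.144505 rad; t = (α − φ) mod 2π = 3.869301 rad, q = (φ − β) mod 2π = 1.057763 rad → L = 7.41·(3.869301 + 8.298104 + 1.057763) = 7.41·13.225169 = 97.998501 m
LSR: p² = d² − 2 + 2cos(α−β) + 2d(sin α + sin β) = 46.780258; p = √p² = 6.839610; φ = atan2(−cos α − cos β, d + sin α + sin β) − atan2(−2, p) = 0.351114 rad; t = (φ − α) mod 2π = 2.909502 rad, q = (φ − β) mod 2π = 1.553382 rad → L = 7.41·(2.909502 + 6.839610 + 1.553382) = 7.41·11.302494 = 83.751477 m
RSL: p² = d² − 2 + 2cos(α−β) − 2d(sin α + sin β) = 97.777757; p = √p² = 9.888264; φ = atan2(cos α + cos β, d − sin α − sin β) − atan2(2, p) = -0.246615 rad; t = (α − φ) mod 2π = 3.971411 rad, q = (β − φ) mod 2π = 5.327532 rad → L = 7.41·(3.971411 + 9.888264 + 5.327532) = 7.41·19.187207 = 142.177203 m
RLR: c = (6 − d² + 2cos(α−β) + 2d(sin α − sin β))/8 = -7.607317, |c| > 1 → infeasible
LRL: c = (6 − d² + 2cos(α−β) − 2d(sin α − sin β))/8 = -9.249405, |c| > 1 → infeasible
Shortest: LSR with L = 83.751477 m ≈ 83.7515 m
Convert LSR to answer units (arcs ×180/π): t = 2.909502·180/π = 166.7022°, p = ρ·p = 7.41·6.839610 = 50.6815 m, q = 1.553382·180/π = 89.0022°, L = 83.7515 m.

LSR: t = 166.7022°, p = 50.6815 m, q = 89.0022°, L = 83.7515 m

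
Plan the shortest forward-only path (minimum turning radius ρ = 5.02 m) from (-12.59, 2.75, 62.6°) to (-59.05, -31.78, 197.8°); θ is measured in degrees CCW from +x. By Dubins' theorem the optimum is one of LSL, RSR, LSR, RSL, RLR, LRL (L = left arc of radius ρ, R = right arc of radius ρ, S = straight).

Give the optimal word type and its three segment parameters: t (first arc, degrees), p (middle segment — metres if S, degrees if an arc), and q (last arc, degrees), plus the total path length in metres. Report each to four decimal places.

Let ψ = atan2(Δy, Δx) = atan2(-34.53, -46.46) = -143.3795° be the start→goal bearing.
Normalize: d = |goal − start| / ρ = 57.886549/5.02 = 11.531185, α = (θ_start − ψ) mod 360° = 205.9795° = 3.595021 rad, β = (θ_goal − ψ) mod 360° = 341.1795° = 5.954706 rad.
Common terms: sin α = -0.438050, cos α = -0.898951, sin β = -0.322604, cos β = 0.946534, cos(α−β) = -0.709571, d² = 132.968227. Work in radians in the unit-radius frame; every candidate has L = ρ·(t + p + q).
LSL: p² = 2 + d² − 2cos(α−β) + 2d(sin α − sin β) = 133.724906; p = √p² = 11.563949; φ = atan2(cos β − cos α, d + sin α − sin β) = 0.160275 rad; t = (φ − α) mod 2π = 2.848439 rad, q = (β − φ) mod 2π = 5.794431 rad → L = 5.02·(2.848439 + 11.563949 + 5.794431) = 5.02·20.206819 = 101.438231 m
RSR: p² = 2 + d² − 2cos(α−β) + 2d(sin β − sin α) = 139.049830; p = √p² = 11.791939; φ = atan2(cos α − cos β, d − sin α + sin β) = -0.157150 rad; t = (α − φ) mod 2π = 3.752171 rad, q = (φ − β) mod 2π = 0.171329 rad → L = 5.02·(3.752171 + 11.791939 + 0.171329) = 5.02·15.715439 = 78.891506 m
LSR: p² = d² − 2 + 2cos(α−β) + 2d(sin α + sin β) = 112.006604; p = √p² = 10.583317; φ = atan2(−cos α − cos β, d + sin α + sin β) − atan2(−2, p) = 0.182356 rad; t = (φ − α) mod 2π = 2.870520 rad, q = (φ − β) mod 2π = 0.510835 rad → L = 5.02·(2.870520 + 10.583317 + 0.510835) = 5.02·13.964673 = 70.102659 m
RSL: p² = d² − 2 + 2cos(α−β) − 2d(sin α + sin β) = 147.091567; p = √p² = 12.128131; φ = atan2(cos α + cos β, d − sin α − sin β) − atan2(2, p) = -0.159564 rad; t = (α − φ) mod 2π = 3.754585 rad, q = (β − φ) mod 2π = 6.114270 rad → L = 5.02·(3.754585 + 12.128131 + 6.114270) = 5.02·21.996986 = 110.424870 m
RLR: c = (6 − d² + 2cos(α−β) + 2d(sin α − sin β))/8 = -16.381229, |c| > 1 → infeasible
LRL: c = (6 − d² + 2cos(α−β) − 2d(sin α − sin β))/8 = -15.715613, |c| > 1 → infeasible
Shortest: LSR with L = 70.102659 m ≈ 70.1027 m
Convert LSR to answer units (arcs ×180/π): t = 2.870520·180/π = 164.4687°, p = ρ·p = 5.02·10.583317 = 53.1283 m, q = 0.510835·180/π = 29.2687°, L = 70.1027 m.

LSR: t = 164.4687°, p = 53.1283 m, q = 29.2687°, L = 70.1027 m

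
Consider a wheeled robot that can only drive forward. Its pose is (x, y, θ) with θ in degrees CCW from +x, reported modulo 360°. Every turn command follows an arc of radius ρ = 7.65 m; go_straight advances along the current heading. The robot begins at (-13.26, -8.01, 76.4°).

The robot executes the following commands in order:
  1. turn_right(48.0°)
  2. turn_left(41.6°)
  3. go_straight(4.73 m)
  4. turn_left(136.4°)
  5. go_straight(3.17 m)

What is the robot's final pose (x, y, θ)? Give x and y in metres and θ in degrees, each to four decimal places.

(-17.7247, 13.5372, 206.4000°)

set_pose: (x, y, θ) = (-13.2600, -8.0100, 76.4000°), ρ = 7.65
turn_right(48.0°): centre at ρ to the right, rotate −48.0° → (-9.4630, -3.0795, 28.4000°)
turn_left(41.6°): centre at ρ to the left, rotate +41.6° → (-5.9129, 1.0333, 70.0000°)
go_straight(4.73): x += 4.73·cos θ, y += 4.73·sin θ → (-4.2951, 5.4781, 70.0000°)
turn_left(136.4°): centre at ρ to the left, rotate +136.4° → (-14.8853, 14.9467, 206.4000°)
go_straight(3.17): x += 3.17·cos θ, y += 3.17·sin θ → (-17.7247, 13.5372, 206.4000°)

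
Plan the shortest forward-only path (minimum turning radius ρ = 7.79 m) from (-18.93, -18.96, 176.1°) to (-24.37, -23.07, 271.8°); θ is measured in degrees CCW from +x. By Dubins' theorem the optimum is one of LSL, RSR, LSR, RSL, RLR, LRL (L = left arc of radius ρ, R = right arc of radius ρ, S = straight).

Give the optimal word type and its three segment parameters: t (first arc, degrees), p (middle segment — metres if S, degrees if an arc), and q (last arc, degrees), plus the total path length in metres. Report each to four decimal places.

Let ψ = atan2(Δy, Δx) = atan2(-4.11, -5.44) = -142.9284° be the start→goal bearing.
Normalize: d = |goal − start| / ρ = 6.818042/7.79 = 0.875230, α = (θ_start − ψ) mod 360° = 319.0284° = 5.568096 rad, β = (θ_goal − ψ) mod 360° = 54.7284° = 0.955191 rad.
Common terms: sin α = -0.655685, cos α = 0.755035, sin β = 0.816424, cos β = 0.577453, cos(α−β) = -0.099320, d² = 0.766028. Work in radians in the unit-radius frame; every candidate has L = ρ·(t + p + q).
LSL: p² = 2 + d² − 2cos(α−β) + 2d(sin α − sin β) = 0.387800; p = √p² = 0.622736; φ = atan2(cos β − cos α, d + sin α − sin β) = -2.852415 rad; t = (φ − α) mod 2π = 4.145860 rad, q = (β − φ) mod 2π = 3.807606 rad → L = 7.79·(4.145860 + 0.622736 + 3.807606) = 7.79·8.576201 = 66.808605 m
RSR: p² = 2 + d² − 2cos(α−β) + 2d(sin β − sin α) = 5.541535; p = √p² = 2.354046; φ = atan2(cos α − cos β, d − sin α + sin β) = 0.075509 rad; t = (α − φ) mod 2π = 5.492588 rad, q = (φ − β) mod 2π = 5.403503 rad → L = 7.79·(5.492588 + 2.354046 + 5.403503) = 7.79·13.250137 = 103.218567 m
LSR: p² = d² − 2 + 2cos(α−β) + 2d(sin α + sin β) = -1.151244 < 0 → infeasible
RSL: p² = d² − 2 + 2cos(α−β) − 2d(sin α + sin β) = -1.713980 < 0 → infeasible
RLR: c = (6 − d² + 2cos(α−β) + 2d(sin α − sin β))/8 = 0.307308; p = 2π − arccos c = 5.024752 rad; φ = atan2(cos α − cos β, d − sin α + sin β) = 0.075509 rad; t = (α − φ + p/2) mod 2π = 1.721778 rad, q = (α − β − t + p) mod 2π = 1.632694 rad → L = 7.79·(1.721778 + 5.024752 + 1.632694) = 7.79·8.379224 = 65.274154 m
LRL: c = (6 − d² + 2cos(α−β) − 2d(sin α − sin β))/8 = 0.951525; p = 2π − arccos c = 5.970546 rad; φ = atan2(cos β − cos α, d + sin α − sin β) = -2.852415 rad; t = (φ − α + p/2) mod 2π = 0.847947 rad, q = (β − α − t + p) mod 2π = 0.509693 rad → L = 7.79·(0.847947 + 5.970546 + 0.509693) = 7.79·7.328186 = 57.086572 m
Shortest: LRL with L = 57.086572 m ≈ 57.0866 m
Convert LRL to answer units (arcs ×180/π): t = 0.847947·180/π = 48.5838°, p = 5.970546·180/π = 342.0871°, q = 0.509693·180/π = 29.2033°, L = 57.0866 m.

LRL: t = 48.5838°, p = 342.0871°, q = 29.2033°, L = 57.0866 m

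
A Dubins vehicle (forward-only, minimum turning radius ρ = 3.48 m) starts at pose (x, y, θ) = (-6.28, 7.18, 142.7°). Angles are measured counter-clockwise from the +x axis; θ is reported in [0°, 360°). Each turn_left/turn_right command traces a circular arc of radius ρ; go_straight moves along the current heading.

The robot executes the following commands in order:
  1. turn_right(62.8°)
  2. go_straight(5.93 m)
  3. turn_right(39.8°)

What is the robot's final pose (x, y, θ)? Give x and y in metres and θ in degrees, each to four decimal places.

set_pose: (x, y, θ) = (-6.2800, 7.1800, 142.7000°), ρ = 3.48
turn_right(62.8°): centre at ρ to the right, rotate −62.8° → (-7.5972, 10.5585, 79.9000°)
go_straight(5.93): x += 5.93·cos θ, y += 5.93·sin θ → (-6.5573, 16.3966, 79.9000°)
turn_right(39.8°): centre at ρ to the right, rotate −39.8° → (-5.3728, 18.4483, 40.1000°)

(-5.3728, 18.4483, 40.1000°)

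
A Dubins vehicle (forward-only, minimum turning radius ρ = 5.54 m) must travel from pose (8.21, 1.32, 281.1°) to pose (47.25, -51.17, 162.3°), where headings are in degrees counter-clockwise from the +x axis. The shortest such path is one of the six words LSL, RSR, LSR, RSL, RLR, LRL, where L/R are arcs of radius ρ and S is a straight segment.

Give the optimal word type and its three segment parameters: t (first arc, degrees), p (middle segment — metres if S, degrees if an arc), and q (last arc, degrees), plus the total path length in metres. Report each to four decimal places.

Let ψ = atan2(Δy, Δx) = atan2(-52.49, 39.04) = -53.3596° be the start→goal bearing.
Normalize: d = |goal − start| / ρ = 65.416525/5.54 = 11.808037, α = (θ_start − ψ) mod 360° = 334.4596° = 5.837421 rad, β = (θ_goal − ψ) mod 360° = 215.6596° = 3.763970 rad.
Common terms: sin α = -0.431148, cos α = 0.902281, sin β = -0.582968, cos β = -0.812495, cos(α−β) = -0.481754, d² = 139.429736. Work in radians in the unit-radius frame; every candidate has L = ρ·(t + p + q).
LSL: p² = 2 + d² − 2cos(α−β) + 2d(sin α − sin β) = 145.978646; p = √p² = 12.082162; φ = atan2(cos β − cos α, d + sin α − sin β) = -0.142407 rad; t = (φ − α) mod 2π = 0.303357 rad, q = (β − φ) mod 2π = 3.906377 rad → L = 5.54·(0.303357 + 12.082162 + 3.906377) = 5.54·16.291896 = 90.257106 m
RSR: p² = 2 + d² − 2cos(α−β) + 2d(sin β − sin α) = 138.807842; p = √p² = 11.781674; φ = atan2(cos α − cos β, d − sin α + sin β) = 0.146065 rad; t = (α − φ) mod 2π = 5.691356 rad, q = (φ − β) mod 2π = 2.665280 rad → L = 5.54·(5.691356 + 11.781674 + 2.665280) = 5.54·20.138310 = 111.566240 m
LSR: p² = d² − 2 + 2cos(α−β) + 2d(sin α + sin β) = 112.516793; p = √p² = 10.607393; φ = atan2(−cos α − cos β, d + sin α + sin β) − atan2(−2, p) = 0.178042 rad; t = (φ − α) mod 2π = 0.623806 rad, q = (φ − β) mod 2π = 2.697257 rad → L = 5.54·(0.623806 + 10.607393 + 2.697257) = 5.54·13.928457 = 77.163652 m
RSL: p² = d² − 2 + 2cos(α−β) − 2d(sin α + sin β) = 160.415665; p = √p² = 12.665531; φ = atan2(cos α + cos β, d − sin α − sin β) − atan2(2, p) = -0.149613 rad; t = (α − φ) mod 2π = 5.987034 rad, q = (β − φ) mod 2π = 3.913583 rad → L = 5.54·(5.987034 + 12.665531 + 3.913583) = 5.54·22.566148 = 125.016459 m
RLR: c = (6 − d² + 2cos(α−β) + 2d(sin α − sin β))/8 = -16.350980, |c| > 1 → infeasible
LRL: c = (6 − d² + 2cos(α−β) − 2d(sin α − sin β))/8 = -17.247331, |c| > 1 → infeasible
Shortest: LSR with L = 77.163652 m ≈ 77.1637 m
Convert LSR to answer units (arcs ×180/π): t = 0.623806·180/π = 35.7415°, p = ρ·p = 5.54·10.607393 = 58.7650 m, q = 2.697257·180/π = 154.5415°, L = 77.1637 m.

LSR: t = 35.7415°, p = 58.7650 m, q = 154.5415°, L = 77.1637 m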